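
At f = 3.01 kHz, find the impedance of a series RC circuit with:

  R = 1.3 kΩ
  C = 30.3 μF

Step 1 — Angular frequency: ω = 2π·f = 2π·3010 = 1.891e+04 rad/s.
Step 2 — Component impedances:
  R: Z = R = 1300 Ω
  C: Z = 1/(jωC) = -j/(ω·C) = 0 - j1.745 Ω
Step 3 — Series combination: Z_total = R + C = 1300 - j1.745 Ω = 1300∠-0.1° Ω.

Z = 1300 - j1.745 Ω = 1300∠-0.1° Ω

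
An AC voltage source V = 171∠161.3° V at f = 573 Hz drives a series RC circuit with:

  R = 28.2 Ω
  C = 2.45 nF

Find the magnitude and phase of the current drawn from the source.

Step 1 — Angular frequency: ω = 2π·f = 2π·573 = 3600 rad/s.
Step 2 — Component impedances:
  R: Z = R = 28.2 Ω
  C: Z = 1/(jωC) = -j/(ω·C) = 0 - j1.134e+05 Ω
Step 3 — Series combination: Z_total = R + C = 28.2 - j1.134e+05 Ω = 1.134e+05∠-90.0° Ω.
Step 4 — Source phasor: V = 171∠161.3° V = -162 + j54.82 V.
Step 5 — Ohm's law: I = V / Z_total = (-162 + j54.82) / (28.2 - j1.134e+05) = -0.0004839 - j0.001429 A.
Step 6 — Convert to polar: |I| = 0.001508 A, ∠I = -108.7°.

I = 0.001508∠-108.7° A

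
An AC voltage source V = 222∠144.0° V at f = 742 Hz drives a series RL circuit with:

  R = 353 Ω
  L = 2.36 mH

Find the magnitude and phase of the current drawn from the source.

Step 1 — Angular frequency: ω = 2π·f = 2π·742 = 4662 rad/s.
Step 2 — Component impedances:
  R: Z = R = 353 Ω
  L: Z = jωL = j·4662·0.00236 = 0 + j11 Ω
Step 3 — Series combination: Z_total = R + L = 353 + j11 Ω = 353.2∠1.8° Ω.
Step 4 — Source phasor: V = 222∠144.0° V = -179.6 + j130.5 V.
Step 5 — Ohm's law: I = V / Z_total = (-179.6 + j130.5) / (353 + j11) = -0.4968 + j0.3851 A.
Step 6 — Convert to polar: |I| = 0.6286 A, ∠I = 142.2°.

I = 0.6286∠142.2° A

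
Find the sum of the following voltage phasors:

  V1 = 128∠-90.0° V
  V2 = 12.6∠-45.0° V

Step 1 — Convert each phasor to rectangular form:
  V1 = 128·(cos(-90.0°) + j·sin(-90.0°)) = 0 - j128 V
  V2 = 12.6·(cos(-45.0°) + j·sin(-45.0°)) = 8.91 - j8.91 V
Step 2 — Sum components: V_total = 8.91 - j136.9 V.
Step 3 — Convert to polar: |V_total| = 137.2 V, ∠V_total = -86.3°.

V_total = 137.2∠-86.3° V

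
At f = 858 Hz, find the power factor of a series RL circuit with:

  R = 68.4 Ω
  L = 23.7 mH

Step 1 — Angular frequency: ω = 2π·f = 2π·858 = 5391 rad/s.
Step 2 — Component impedances:
  R: Z = R = 68.4 Ω
  L: Z = jωL = j·5391·0.0237 = 0 + j127.8 Ω
Step 3 — Series combination: Z_total = R + L = 68.4 + j127.8 Ω = 144.9∠61.8° Ω.
Step 4 — Power factor: PF = cos(φ) = Re(Z)/|Z| = 68.4/144.9 = 0.472.
Step 5 — Type: Im(Z) = 127.8 ⇒ lagging (phase φ = 61.8°).

PF = 0.472 (lagging, φ = 61.8°)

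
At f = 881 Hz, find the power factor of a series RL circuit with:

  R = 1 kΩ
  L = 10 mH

Step 1 — Angular frequency: ω = 2π·f = 2π·881 = 5535 rad/s.
Step 2 — Component impedances:
  R: Z = R = 1000 Ω
  L: Z = jωL = j·5535·0.01 = 0 + j55.35 Ω
Step 3 — Series combination: Z_total = R + L = 1000 + j55.35 Ω = 1002∠3.2° Ω.
Step 4 — Power factor: PF = cos(φ) = Re(Z)/|Z| = 1000/1001.5 = 0.9985.
Step 5 — Type: Im(Z) = 55.35 ⇒ lagging (phase φ = 3.2°).

PF = 0.9985 (lagging, φ = 3.2°)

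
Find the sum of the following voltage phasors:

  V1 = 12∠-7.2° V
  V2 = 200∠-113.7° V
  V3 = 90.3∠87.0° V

Step 1 — Convert each phasor to rectangular form:
  V1 = 12·(cos(-7.2°) + j·sin(-7.2°)) = 11.91 - j1.504 V
  V2 = 200·(cos(-113.7°) + j·sin(-113.7°)) = -80.39 - j183.1 V
  V3 = 90.3·(cos(87.0°) + j·sin(87.0°)) = 4.726 + j90.18 V
Step 2 — Sum components: V_total = -63.76 - j94.46 V.
Step 3 — Convert to polar: |V_total| = 114 V, ∠V_total = -124.0°.

V_total = 114∠-124.0° V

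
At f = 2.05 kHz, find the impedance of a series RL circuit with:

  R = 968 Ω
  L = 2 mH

Step 1 — Angular frequency: ω = 2π·f = 2π·2050 = 1.288e+04 rad/s.
Step 2 — Component impedances:
  R: Z = R = 968 Ω
  L: Z = jωL = j·1.288e+04·0.002 = 0 + j25.76 Ω
Step 3 — Series combination: Z_total = R + L = 968 + j25.76 Ω = 968.3∠1.5° Ω.

Z = 968 + j25.76 Ω = 968.3∠1.5° Ω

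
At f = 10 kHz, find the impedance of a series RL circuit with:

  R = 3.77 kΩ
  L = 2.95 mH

Step 1 — Angular frequency: ω = 2π·f = 2π·1e+04 = 6.283e+04 rad/s.
Step 2 — Component impedances:
  R: Z = R = 3770 Ω
  L: Z = jωL = j·6.283e+04·0.00295 = 0 + j185.4 Ω
Step 3 — Series combination: Z_total = R + L = 3770 + j185.4 Ω = 3775∠2.8° Ω.

Z = 3770 + j185.4 Ω = 3775∠2.8° Ω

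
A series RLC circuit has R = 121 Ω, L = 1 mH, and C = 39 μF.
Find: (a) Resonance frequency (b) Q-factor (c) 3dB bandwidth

Step 1 — Resonance: ω₀ = 1/√(LC) = 1/√(0.001·3.9e-05) = 5064 rad/s.
Step 2 — f₀ = ω₀/(2π) = 805.9 Hz.
Step 3 — Series Q: Q = ω₀L/R = 5064·0.001/121 = 0.04185.
Step 4 — Bandwidth: Δω = ω₀/Q = 1.21e+05 rad/s; BW = Δω/(2π) = 1.926e+04 Hz.

(a) f₀ = 805.9 Hz  (b) Q = 0.04185  (c) BW = 1.926e+04 Hz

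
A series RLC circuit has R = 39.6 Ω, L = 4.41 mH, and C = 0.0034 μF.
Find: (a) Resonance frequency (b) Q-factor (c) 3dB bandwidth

Step 1 — Resonance: ω₀ = 1/√(LC) = 1/√(0.00441·3.4e-09) = 2.583e+05 rad/s.
Step 2 — f₀ = ω₀/(2π) = 4.11e+04 Hz.
Step 3 — Series Q: Q = ω₀L/R = 2.583e+05·0.00441/39.6 = 28.76.
Step 4 — Bandwidth: Δω = ω₀/Q = 8980 rad/s; BW = Δω/(2π) = 1429 Hz.

(a) f₀ = 4.11e+04 Hz  (b) Q = 28.76  (c) BW = 1429 Hz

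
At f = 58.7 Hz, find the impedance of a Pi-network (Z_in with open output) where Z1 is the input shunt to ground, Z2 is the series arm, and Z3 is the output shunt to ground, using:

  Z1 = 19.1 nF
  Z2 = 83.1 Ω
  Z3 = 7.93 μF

Step 1 — Angular frequency: ω = 2π·f = 2π·58.7 = 368.8 rad/s.
Step 2 — Component impedances:
  Z1: Z = 1/(jωC) = -j/(ω·C) = 0 - j1.42e+05 Ω
  Z2: Z = R = 83.1 Ω
  Z3: Z = 1/(jωC) = -j/(ω·C) = 0 - j341.9 Ω
Step 3 — With open output, the series arm Z2 and the output shunt Z3 appear in series to ground: Z2 + Z3 = 83.1 - j341.9 Ω.
Step 4 — Parallel with input shunt Z1: Z_in = Z1 || (Z2 + Z3) = 82.7 - j341.1 Ω = 351∠-76.4° Ω.

Z = 82.7 - j341.1 Ω = 351∠-76.4° Ω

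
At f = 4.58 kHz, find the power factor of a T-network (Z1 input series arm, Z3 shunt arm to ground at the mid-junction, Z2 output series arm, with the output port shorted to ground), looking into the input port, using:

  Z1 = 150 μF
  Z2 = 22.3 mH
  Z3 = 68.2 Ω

Step 1 — Angular frequency: ω = 2π·f = 2π·4580 = 2.878e+04 rad/s.
Step 2 — Component impedances:
  Z1: Z = 1/(jωC) = -j/(ω·C) = 0 - j0.2317 Ω
  Z2: Z = jωL = j·2.878e+04·0.0223 = 0 + j641.7 Ω
  Z3: Z = R = 68.2 Ω
Step 3 — With the output port shorted to ground, the output series arm Z2 runs from the junction to ground; the shunt arm Z3 also runs from the junction to ground. They appear in parallel: Z3 || Z2 = 67.44 + j7.167 Ω.
Step 4 — Series with input arm Z1: Z_in = Z1 + (Z3 || Z2) = 67.44 + j6.935 Ω = 67.79∠5.9° Ω.
Step 5 — Power factor: PF = cos(φ) = Re(Z)/|Z| = 67.44/67.79 = 0.9948.
Step 6 — Type: Im(Z) = 6.935 ⇒ lagging (phase φ = 5.9°).

PF = 0.9948 (lagging, φ = 5.9°)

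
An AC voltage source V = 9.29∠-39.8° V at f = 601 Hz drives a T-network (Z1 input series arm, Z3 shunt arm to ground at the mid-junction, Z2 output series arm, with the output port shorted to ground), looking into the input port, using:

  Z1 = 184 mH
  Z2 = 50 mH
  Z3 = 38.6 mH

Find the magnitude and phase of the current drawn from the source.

Step 1 — Angular frequency: ω = 2π·f = 2π·601 = 3776 rad/s.
Step 2 — Component impedances:
  Z1: Z = jωL = j·3776·0.184 = 0 + j694.8 Ω
  Z2: Z = jωL = j·3776·0.05 = 0 + j188.8 Ω
  Z3: Z = jωL = j·3776·0.0386 = 0 + j145.8 Ω
Step 3 — With the output port shorted to ground, the output series arm Z2 runs from the junction to ground; the shunt arm Z3 also runs from the junction to ground. They appear in parallel: Z3 || Z2 = 0 + j82.26 Ω.
Step 4 — Series with input arm Z1: Z_in = Z1 + (Z3 || Z2) = 0 + j777.1 Ω = 777.1∠90.0° Ω.
Step 5 — Source phasor: V = 9.29∠-39.8° V = 7.137 - j5.947 V.
Step 6 — Ohm's law: I = V / Z_total = (7.137 - j5.947) / (0 + j777.1) = -0.007653 - j0.009185 A.
Step 7 — Convert to polar: |I| = 0.01196 A, ∠I = -129.8°.

I = 0.01196∠-129.8° A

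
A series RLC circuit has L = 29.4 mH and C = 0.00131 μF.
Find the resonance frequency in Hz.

Step 1 — Resonance condition Im(Z)=0 gives ω₀ = 1/√(LC).
Step 2 — ω₀ = 1/√(0.0294·1.31e-09) = 1.611e+05 rad/s.
Step 3 — f₀ = ω₀/(2π) = 2.565e+04 Hz.

f₀ = 2.565e+04 Hz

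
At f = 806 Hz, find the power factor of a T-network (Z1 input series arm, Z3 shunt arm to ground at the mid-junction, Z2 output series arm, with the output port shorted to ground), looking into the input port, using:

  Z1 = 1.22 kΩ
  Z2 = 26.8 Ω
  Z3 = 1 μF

Step 1 — Angular frequency: ω = 2π·f = 2π·806 = 5064 rad/s.
Step 2 — Component impedances:
  Z1: Z = R = 1220 Ω
  Z2: Z = R = 26.8 Ω
  Z3: Z = 1/(jωC) = -j/(ω·C) = 0 - j197.5 Ω
Step 3 — With the output port shorted to ground, the output series arm Z2 runs from the junction to ground; the shunt arm Z3 also runs from the junction to ground. They appear in parallel: Z3 || Z2 = 26.32 - j3.572 Ω.
Step 4 — Series with input arm Z1: Z_in = Z1 + (Z3 || Z2) = 1246 - j3.572 Ω = 1246∠-0.2° Ω.
Step 5 — Power factor: PF = cos(φ) = Re(Z)/|Z| = 1246/1246 = 1.
Step 6 — Type: Im(Z) = -3.572 ⇒ leading (phase φ = -0.2°).

PF = 1 (leading, φ = -0.2°)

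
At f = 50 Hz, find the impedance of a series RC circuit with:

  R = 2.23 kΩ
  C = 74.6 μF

Step 1 — Angular frequency: ω = 2π·f = 2π·50 = 314.2 rad/s.
Step 2 — Component impedances:
  R: Z = R = 2230 Ω
  C: Z = 1/(jωC) = -j/(ω·C) = 0 - j42.67 Ω
Step 3 — Series combination: Z_total = R + C = 2230 - j42.67 Ω = 2230∠-1.1° Ω.

Z = 2230 - j42.67 Ω = 2230∠-1.1° Ω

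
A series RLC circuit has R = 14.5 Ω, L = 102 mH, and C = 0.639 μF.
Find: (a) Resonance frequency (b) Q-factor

Step 1 — Resonance condition Im(Z)=0 gives ω₀ = 1/√(LC).
Step 2 — ω₀ = 1/√(0.102·6.39e-07) = 3917 rad/s.
Step 3 — f₀ = ω₀/(2π) = 623.4 Hz.
Step 4 — Series Q: Q = ω₀L/R = 3917·0.102/14.5 = 27.55.

(a) f₀ = 623.4 Hz  (b) Q = 27.55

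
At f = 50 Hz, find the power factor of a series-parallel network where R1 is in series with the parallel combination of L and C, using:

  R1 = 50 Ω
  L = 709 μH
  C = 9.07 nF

Step 1 — Angular frequency: ω = 2π·f = 2π·50 = 314.2 rad/s.
Step 2 — Component impedances:
  R1: Z = R = 50 Ω
  L: Z = jωL = j·314.2·0.000709 = 0 + j0.2227 Ω
  C: Z = 1/(jωC) = -j/(ω·C) = 0 - j3.509e+05 Ω
Step 3 — Parallel branch: L || C = 1/(1/L + 1/C) = 0 + j0.2227 Ω.
Step 4 — Series with R1: Z_total = R1 + (L || C) = 50 + j0.2227 Ω = 50∠0.3° Ω.
Step 5 — Power factor: PF = cos(φ) = Re(Z)/|Z| = 50/50 = 1.
Step 6 — Type: Im(Z) = 0.2227 ⇒ lagging (phase φ = 0.3°).

PF = 1 (lagging, φ = 0.3°)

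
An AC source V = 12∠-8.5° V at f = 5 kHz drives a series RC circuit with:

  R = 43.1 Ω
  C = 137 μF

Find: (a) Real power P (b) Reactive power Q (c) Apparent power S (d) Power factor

Step 1 — Angular frequency: ω = 2π·f = 2π·5000 = 3.142e+04 rad/s.
Step 2 — Component impedances:
  R: Z = R = 43.1 Ω
  C: Z = 1/(jωC) = -j/(ω·C) = 0 - j0.2323 Ω
Step 3 — Series combination: Z_total = R + C = 43.1 - j0.2323 Ω = 43.1∠-0.3° Ω.
Step 4 — Source phasor: V = 12∠-8.5° V = 11.87 - j1.774 V.
Step 5 — Current: I = V / Z = 0.2756 - j0.03967 A = 0.2784∠-8.2° A.
Step 6 — Complex power: S = V·I* = 3.341 - j0.01801 VA.
Step 7 — Real power: P = Re(S) = 3.341 W.
Step 8 — Reactive power: Q = Im(S) = -0.01801 VAR.
Step 9 — Apparent power: |S| = 3.341 VA.
Step 10 — Power factor: PF = P/|S| = 1 (leading).

(a) P = 3.341 W  (b) Q = -0.01801 VAR  (c) S = 3.341 VA  (d) PF = 1 (leading)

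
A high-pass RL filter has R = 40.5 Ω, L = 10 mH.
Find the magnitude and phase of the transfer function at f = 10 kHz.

Step 1 — Angular frequency: ω = 2π·1e+04 = 6.283e+04 rad/s.
Step 2 — Transfer function: H(jω) = jωL/(R + jωL).
Step 3 — Numerator jωL = j·628.3; denominator R + jωL = 40.5 + j628.3.
Step 4 — H = 0.9959 + j0.06419.
Step 5 — Magnitude: |H| = 0.9979 (-0.0 dB); phase: φ = 3.7°.

|H| = 0.9979 (-0.0 dB), φ = 3.7°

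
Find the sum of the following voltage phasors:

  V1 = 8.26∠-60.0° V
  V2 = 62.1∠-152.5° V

Step 1 — Convert each phasor to rectangular form:
  V1 = 8.26·(cos(-60.0°) + j·sin(-60.0°)) = 4.13 - j7.153 V
  V2 = 62.1·(cos(-152.5°) + j·sin(-152.5°)) = -55.08 - j28.67 V
Step 2 — Sum components: V_total = -50.95 - j35.83 V.
Step 3 — Convert to polar: |V_total| = 62.29 V, ∠V_total = -144.9°.

V_total = 62.29∠-144.9° V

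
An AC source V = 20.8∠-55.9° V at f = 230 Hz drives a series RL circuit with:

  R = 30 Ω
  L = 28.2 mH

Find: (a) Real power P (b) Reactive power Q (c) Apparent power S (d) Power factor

Step 1 — Angular frequency: ω = 2π·f = 2π·230 = 1445 rad/s.
Step 2 — Component impedances:
  R: Z = R = 30 Ω
  L: Z = jωL = j·1445·0.0282 = 0 + j40.75 Ω
Step 3 — Series combination: Z_total = R + L = 30 + j40.75 Ω = 50.6∠53.6° Ω.
Step 4 — Source phasor: V = 20.8∠-55.9° V = 11.66 - j17.22 V.
Step 5 — Current: I = V / Z = -0.1375 - j0.3874 A = 0.411∠-109.5° A.
Step 6 — Complex power: S = V·I* = 5.068 + j6.885 VA.
Step 7 — Real power: P = Re(S) = 5.068 W.
Step 8 — Reactive power: Q = Im(S) = 6.885 VAR.
Step 9 — Apparent power: |S| = 8.549 VA.
Step 10 — Power factor: PF = P/|S| = 0.5928 (lagging).

(a) P = 5.068 W  (b) Q = 6.885 VAR  (c) S = 8.549 VA  (d) PF = 0.5928 (lagging)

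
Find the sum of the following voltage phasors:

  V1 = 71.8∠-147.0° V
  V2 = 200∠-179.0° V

Step 1 — Convert each phasor to rectangular form:
  V1 = 71.8·(cos(-147.0°) + j·sin(-147.0°)) = -60.22 - j39.11 V
  V2 = 200·(cos(-179.0°) + j·sin(-179.0°)) = -200 - j3.49 V
Step 2 — Sum components: V_total = -260.2 - j42.6 V.
Step 3 — Convert to polar: |V_total| = 263.6 V, ∠V_total = -170.7°.

V_total = 263.6∠-170.7° V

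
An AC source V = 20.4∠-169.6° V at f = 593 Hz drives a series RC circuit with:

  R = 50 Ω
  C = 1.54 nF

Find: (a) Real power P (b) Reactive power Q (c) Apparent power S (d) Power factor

Step 1 — Angular frequency: ω = 2π·f = 2π·593 = 3726 rad/s.
Step 2 — Component impedances:
  R: Z = R = 50 Ω
  C: Z = 1/(jωC) = -j/(ω·C) = 0 - j1.743e+05 Ω
Step 3 — Series combination: Z_total = R + C = 50 - j1.743e+05 Ω = 1.743e+05∠-90.0° Ω.
Step 4 — Source phasor: V = 20.4∠-169.6° V = -20.06 - j3.683 V.
Step 5 — Current: I = V / Z = 2.11e-05 - j0.0001151 A = 0.0001171∠-79.6° A.
Step 6 — Complex power: S = V·I* = 6.851e-07 - j0.002388 VA.
Step 7 — Real power: P = Re(S) = 6.851e-07 W.
Step 8 — Reactive power: Q = Im(S) = -0.002388 VAR.
Step 9 — Apparent power: |S| = 0.002388 VA.
Step 10 — Power factor: PF = P/|S| = 0.0002869 (leading).

(a) P = 6.851e-07 W  (b) Q = -0.002388 VAR  (c) S = 0.002388 VA  (d) PF = 0.0002869 (leading)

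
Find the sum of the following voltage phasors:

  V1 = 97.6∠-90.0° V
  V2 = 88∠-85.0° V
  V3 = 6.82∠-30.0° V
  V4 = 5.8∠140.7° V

Step 1 — Convert each phasor to rectangular form:
  V1 = 97.6·(cos(-90.0°) + j·sin(-90.0°)) = 0 - j97.6 V
  V2 = 88·(cos(-85.0°) + j·sin(-85.0°)) = 7.67 - j87.67 V
  V3 = 6.82·(cos(-30.0°) + j·sin(-30.0°)) = 5.906 - j3.41 V
  V4 = 5.8·(cos(140.7°) + j·sin(140.7°)) = -4.488 + j3.674 V
Step 2 — Sum components: V_total = 9.088 - j185 V.
Step 3 — Convert to polar: |V_total| = 185.2 V, ∠V_total = -87.2°.

V_total = 185.2∠-87.2° V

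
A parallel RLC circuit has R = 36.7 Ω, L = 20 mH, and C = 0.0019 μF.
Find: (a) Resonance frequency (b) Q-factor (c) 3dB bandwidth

Step 1 — Resonance: ω₀ = 1/√(LC) = 1/√(0.02·1.9e-09) = 1.622e+05 rad/s.
Step 2 — f₀ = ω₀/(2π) = 2.582e+04 Hz.
Step 3 — Parallel Q: Q = R/(ω₀L) = 36.7/(1.622e+05·0.02) = 0.01131.
Step 4 — Bandwidth: Δω = ω₀/Q = 1.434e+07 rad/s; BW = Δω/(2π) = 2.282e+06 Hz.

(a) f₀ = 2.582e+04 Hz  (b) Q = 0.01131  (c) BW = 2.282e+06 Hz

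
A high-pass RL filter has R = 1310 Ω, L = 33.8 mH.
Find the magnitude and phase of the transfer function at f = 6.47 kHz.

Step 1 — Angular frequency: ω = 2π·6470 = 4.065e+04 rad/s.
Step 2 — Transfer function: H(jω) = jωL/(R + jωL).
Step 3 — Numerator jωL = j·1374; denominator R + jωL = 1310 + j1374.
Step 4 — H = 0.5238 + j0.4994.
Step 5 — Magnitude: |H| = 0.7238 (-2.8 dB); phase: φ = 43.6°.

|H| = 0.7238 (-2.8 dB), φ = 43.6°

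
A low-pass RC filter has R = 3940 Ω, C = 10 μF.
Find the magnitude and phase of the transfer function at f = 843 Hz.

Step 1 — Angular frequency: ω = 2π·843 = 5297 rad/s.
Step 2 — Transfer function: H(jω) = 1/(1 + jωRC).
Step 3 — Denominator: 1 + jωRC = 1 + j·5297·3940·1e-05 = 1 + j208.7.
Step 4 — H = 2.296e-05 - j0.004792.
Step 5 — Magnitude: |H| = 0.004792 (-46.4 dB); phase: φ = -89.7°.

|H| = 0.004792 (-46.4 dB), φ = -89.7°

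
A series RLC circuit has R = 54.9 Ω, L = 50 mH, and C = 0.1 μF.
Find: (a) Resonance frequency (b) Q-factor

Step 1 — Resonance condition Im(Z)=0 gives ω₀ = 1/√(LC).
Step 2 — ω₀ = 1/√(0.05·1e-07) = 1.414e+04 rad/s.
Step 3 — f₀ = ω₀/(2π) = 2251 Hz.
Step 4 — Series Q: Q = ω₀L/R = 1.414e+04·0.05/54.9 = 12.88.

(a) f₀ = 2251 Hz  (b) Q = 12.88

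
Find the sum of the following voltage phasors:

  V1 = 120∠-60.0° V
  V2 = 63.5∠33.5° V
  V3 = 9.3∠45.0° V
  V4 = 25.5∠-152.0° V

Step 1 — Convert each phasor to rectangular form:
  V1 = 120·(cos(-60.0°) + j·sin(-60.0°)) = 60 - j103.9 V
  V2 = 63.5·(cos(33.5°) + j·sin(33.5°)) = 52.95 + j35.05 V
  V3 = 9.3·(cos(45.0°) + j·sin(45.0°)) = 6.576 + j6.576 V
  V4 = 25.5·(cos(-152.0°) + j·sin(-152.0°)) = -22.52 - j11.97 V
Step 2 — Sum components: V_total = 97.01 - j74.27 V.
Step 3 — Convert to polar: |V_total| = 122.2 V, ∠V_total = -37.4°.

V_total = 122.2∠-37.4° V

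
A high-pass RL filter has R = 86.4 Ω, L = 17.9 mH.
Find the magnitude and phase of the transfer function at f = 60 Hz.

Step 1 — Angular frequency: ω = 2π·60 = 377 rad/s.
Step 2 — Transfer function: H(jω) = jωL/(R + jωL).
Step 3 — Numerator jωL = j·6.748; denominator R + jωL = 86.4 + j6.748.
Step 4 — H = 0.006063 + j0.07763.
Step 5 — Magnitude: |H| = 0.07787 (-22.2 dB); phase: φ = 85.5°.

|H| = 0.07787 (-22.2 dB), φ = 85.5°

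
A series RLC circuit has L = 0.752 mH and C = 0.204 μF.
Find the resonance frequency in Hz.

Step 1 — Resonance condition Im(Z)=0 gives ω₀ = 1/√(LC).
Step 2 — ω₀ = 1/√(0.000752·2.04e-07) = 8.074e+04 rad/s.
Step 3 — f₀ = ω₀/(2π) = 1.285e+04 Hz.

f₀ = 1.285e+04 Hz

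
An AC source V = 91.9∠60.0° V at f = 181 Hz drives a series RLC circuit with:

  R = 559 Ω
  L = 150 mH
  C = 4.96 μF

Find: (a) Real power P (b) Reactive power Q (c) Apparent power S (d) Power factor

Step 1 — Angular frequency: ω = 2π·f = 2π·181 = 1137 rad/s.
Step 2 — Component impedances:
  R: Z = R = 559 Ω
  L: Z = jωL = j·1137·0.15 = 0 + j170.6 Ω
  C: Z = 1/(jωC) = -j/(ω·C) = 0 - j177.3 Ω
Step 3 — Series combination: Z_total = R + L + C = 559 - j6.692 Ω = 559∠-0.7° Ω.
Step 4 — Source phasor: V = 91.9∠60.0° V = 45.95 + j79.59 V.
Step 5 — Current: I = V / Z = 0.08048 + j0.1433 A = 0.1644∠60.7° A.
Step 6 — Complex power: S = V·I* = 15.11 - j0.1808 VA.
Step 7 — Real power: P = Re(S) = 15.11 W.
Step 8 — Reactive power: Q = Im(S) = -0.1808 VAR.
Step 9 — Apparent power: |S| = 15.11 VA.
Step 10 — Power factor: PF = P/|S| = 0.9999 (leading).

(a) P = 15.11 W  (b) Q = -0.1808 VAR  (c) S = 15.11 VA  (d) PF = 0.9999 (leading)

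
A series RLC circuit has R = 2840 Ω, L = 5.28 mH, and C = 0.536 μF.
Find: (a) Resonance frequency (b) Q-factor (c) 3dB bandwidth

Step 1 — Resonance: ω₀ = 1/√(LC) = 1/√(0.00528·5.36e-07) = 1.88e+04 rad/s.
Step 2 — f₀ = ω₀/(2π) = 2992 Hz.
Step 3 — Series Q: Q = ω₀L/R = 1.88e+04·0.00528/2840 = 0.03495.
Step 4 — Bandwidth: Δω = ω₀/Q = 5.379e+05 rad/s; BW = Δω/(2π) = 8.561e+04 Hz.

(a) f₀ = 2992 Hz  (b) Q = 0.03495  (c) BW = 8.561e+04 Hz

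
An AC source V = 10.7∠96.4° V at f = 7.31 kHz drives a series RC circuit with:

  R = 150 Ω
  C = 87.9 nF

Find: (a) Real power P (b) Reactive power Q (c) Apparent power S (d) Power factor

Step 1 — Angular frequency: ω = 2π·f = 2π·7310 = 4.593e+04 rad/s.
Step 2 — Component impedances:
  R: Z = R = 150 Ω
  C: Z = 1/(jωC) = -j/(ω·C) = 0 - j247.7 Ω
Step 3 — Series combination: Z_total = R + C = 150 - j247.7 Ω = 289.6∠-58.8° Ω.
Step 4 — Source phasor: V = 10.7∠96.4° V = -1.193 + j10.63 V.
Step 5 — Current: I = V / Z = -0.03354 + j0.0155 A = 0.03695∠155.2° A.
Step 6 — Complex power: S = V·I* = 0.2048 - j0.3382 VA.
Step 7 — Real power: P = Re(S) = 0.2048 W.
Step 8 — Reactive power: Q = Im(S) = -0.3382 VAR.
Step 9 — Apparent power: |S| = 0.3954 VA.
Step 10 — Power factor: PF = P/|S| = 0.518 (leading).

(a) P = 0.2048 W  (b) Q = -0.3382 VAR  (c) S = 0.3954 VA  (d) PF = 0.518 (leading)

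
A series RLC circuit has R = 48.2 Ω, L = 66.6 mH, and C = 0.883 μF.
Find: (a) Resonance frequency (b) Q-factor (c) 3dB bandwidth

Step 1 — Resonance: ω₀ = 1/√(LC) = 1/√(0.0666·8.83e-07) = 4124 rad/s.
Step 2 — f₀ = ω₀/(2π) = 656.3 Hz.
Step 3 — Series Q: Q = ω₀L/R = 4124·0.0666/48.2 = 5.698.
Step 4 — Bandwidth: Δω = ω₀/Q = 723.7 rad/s; BW = Δω/(2π) = 115.2 Hz.

(a) f₀ = 656.3 Hz  (b) Q = 5.698  (c) BW = 115.2 Hz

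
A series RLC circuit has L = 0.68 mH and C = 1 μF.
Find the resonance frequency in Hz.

Step 1 — Resonance condition Im(Z)=0 gives ω₀ = 1/√(LC).
Step 2 — ω₀ = 1/√(0.00068·1e-06) = 3.835e+04 rad/s.
Step 3 — f₀ = ω₀/(2π) = 6103 Hz.

f₀ = 6103 Hz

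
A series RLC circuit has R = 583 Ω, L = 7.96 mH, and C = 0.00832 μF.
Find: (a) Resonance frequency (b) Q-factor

Step 1 — Resonance condition Im(Z)=0 gives ω₀ = 1/√(LC).
Step 2 — ω₀ = 1/√(0.00796·8.32e-09) = 1.229e+05 rad/s.
Step 3 — f₀ = ω₀/(2π) = 1.956e+04 Hz.
Step 4 — Series Q: Q = ω₀L/R = 1.229e+05·0.00796/583 = 1.678.

(a) f₀ = 1.956e+04 Hz  (b) Q = 1.678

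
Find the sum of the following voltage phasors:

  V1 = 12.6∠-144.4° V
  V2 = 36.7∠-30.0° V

Step 1 — Convert each phasor to rectangular form:
  V1 = 12.6·(cos(-144.4°) + j·sin(-144.4°)) = -10.25 - j7.335 V
  V2 = 36.7·(cos(-30.0°) + j·sin(-30.0°)) = 31.78 - j18.35 V
Step 2 — Sum components: V_total = 21.54 - j25.68 V.
Step 3 — Convert to polar: |V_total| = 33.52 V, ∠V_total = -50.0°.

V_total = 33.52∠-50.0° V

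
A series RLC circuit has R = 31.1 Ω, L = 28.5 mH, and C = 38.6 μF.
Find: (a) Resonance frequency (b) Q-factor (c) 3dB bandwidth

Step 1 — Resonance: ω₀ = 1/√(LC) = 1/√(0.0285·3.86e-05) = 953.4 rad/s.
Step 2 — f₀ = ω₀/(2π) = 151.7 Hz.
Step 3 — Series Q: Q = ω₀L/R = 953.4·0.0285/31.1 = 0.8737.
Step 4 — Bandwidth: Δω = ω₀/Q = 1091 rad/s; BW = Δω/(2π) = 173.7 Hz.

(a) f₀ = 151.7 Hz  (b) Q = 0.8737  (c) BW = 173.7 Hz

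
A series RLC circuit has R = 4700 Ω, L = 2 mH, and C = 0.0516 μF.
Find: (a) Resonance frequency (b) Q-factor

Step 1 — Resonance condition Im(Z)=0 gives ω₀ = 1/√(LC).
Step 2 — ω₀ = 1/√(0.002·5.16e-08) = 9.844e+04 rad/s.
Step 3 — f₀ = ω₀/(2π) = 1.567e+04 Hz.
Step 4 — Series Q: Q = ω₀L/R = 9.844e+04·0.002/4700 = 0.04189.

(a) f₀ = 1.567e+04 Hz  (b) Q = 0.04189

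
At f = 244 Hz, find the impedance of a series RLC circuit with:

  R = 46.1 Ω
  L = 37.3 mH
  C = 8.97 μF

Step 1 — Angular frequency: ω = 2π·f = 2π·244 = 1533 rad/s.
Step 2 — Component impedances:
  R: Z = R = 46.1 Ω
  L: Z = jωL = j·1533·0.0373 = 0 + j57.18 Ω
  C: Z = 1/(jωC) = -j/(ω·C) = 0 - j72.72 Ω
Step 3 — Series combination: Z_total = R + L + C = 46.1 - j15.53 Ω = 48.65∠-18.6° Ω.

Z = 46.1 - j15.53 Ω = 48.65∠-18.6° Ω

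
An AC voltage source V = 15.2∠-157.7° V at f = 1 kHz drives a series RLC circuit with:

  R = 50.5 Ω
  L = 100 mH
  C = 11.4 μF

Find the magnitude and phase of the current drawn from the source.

Step 1 — Angular frequency: ω = 2π·f = 2π·1000 = 6283 rad/s.
Step 2 — Component impedances:
  R: Z = R = 50.5 Ω
  L: Z = jωL = j·6283·0.1 = 0 + j628.3 Ω
  C: Z = 1/(jωC) = -j/(ω·C) = 0 - j13.96 Ω
Step 3 — Series combination: Z_total = R + L + C = 50.5 + j614.4 Ω = 616.4∠85.3° Ω.
Step 4 — Source phasor: V = 15.2∠-157.7° V = -14.06 - j5.768 V.
Step 5 — Ohm's law: I = V / Z_total = (-14.06 - j5.768) / (50.5 + j614.4) = -0.01119 + j0.02197 A.
Step 6 — Convert to polar: |I| = 0.02466 A, ∠I = 117.0°.

I = 0.02466∠117.0° A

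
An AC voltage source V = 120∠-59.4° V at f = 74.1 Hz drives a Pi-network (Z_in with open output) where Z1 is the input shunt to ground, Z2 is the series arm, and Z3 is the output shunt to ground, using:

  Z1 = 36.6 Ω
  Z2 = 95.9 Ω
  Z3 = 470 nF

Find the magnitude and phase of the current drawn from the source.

Step 1 — Angular frequency: ω = 2π·f = 2π·74.1 = 465.6 rad/s.
Step 2 — Component impedances:
  Z1: Z = R = 36.6 Ω
  Z2: Z = R = 95.9 Ω
  Z3: Z = 1/(jωC) = -j/(ω·C) = 0 - j4570 Ω
Step 3 — With open output, the series arm Z2 and the output shunt Z3 appear in series to ground: Z2 + Z3 = 95.9 - j4570 Ω.
Step 4 — Parallel with input shunt Z1: Z_in = Z1 || (Z2 + Z3) = 36.59 - j0.2929 Ω = 36.59∠-0.5° Ω.
Step 5 — Source phasor: V = 120∠-59.4° V = 61.08 - j103.3 V.
Step 6 — Ohm's law: I = V / Z_total = (61.08 - j103.3) / (36.59 - j0.2929) = 1.692 - j2.809 A.
Step 7 — Convert to polar: |I| = 3.279 A, ∠I = -58.9°.

I = 3.279∠-58.9° A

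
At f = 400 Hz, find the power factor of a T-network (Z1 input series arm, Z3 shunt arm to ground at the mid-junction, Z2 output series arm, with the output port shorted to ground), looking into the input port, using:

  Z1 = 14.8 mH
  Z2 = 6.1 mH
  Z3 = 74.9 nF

Step 1 — Angular frequency: ω = 2π·f = 2π·400 = 2513 rad/s.
Step 2 — Component impedances:
  Z1: Z = jωL = j·2513·0.0148 = 0 + j37.2 Ω
  Z2: Z = jωL = j·2513·0.0061 = 0 + j15.33 Ω
  Z3: Z = 1/(jωC) = -j/(ω·C) = 0 - j5312 Ω
Step 3 — With the output port shorted to ground, the output series arm Z2 runs from the junction to ground; the shunt arm Z3 also runs from the junction to ground. They appear in parallel: Z3 || Z2 = 0 + j15.38 Ω.
Step 4 — Series with input arm Z1: Z_in = Z1 + (Z3 || Z2) = 0 + j52.57 Ω = 52.57∠90.0° Ω.
Step 5 — Power factor: PF = cos(φ) = Re(Z)/|Z| = 0/52.57 = 0.
Step 6 — Type: Im(Z) = 52.57 ⇒ lagging (phase φ = 90.0°).

PF = 0 (lagging, φ = 90.0°)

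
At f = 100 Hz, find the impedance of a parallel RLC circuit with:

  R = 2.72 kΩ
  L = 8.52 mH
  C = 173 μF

Step 1 — Angular frequency: ω = 2π·f = 2π·100 = 628.3 rad/s.
Step 2 — Component impedances:
  R: Z = R = 2720 Ω
  L: Z = jωL = j·628.3·0.00852 = 0 + j5.353 Ω
  C: Z = 1/(jωC) = -j/(ω·C) = 0 - j9.2 Ω
Step 3 — Parallel combination: 1/Z_total = 1/R + 1/L + 1/C; Z_total = 0.06027 + j12.8 Ω = 12.8∠89.7° Ω.

Z = 0.06027 + j12.8 Ω = 12.8∠89.7° Ω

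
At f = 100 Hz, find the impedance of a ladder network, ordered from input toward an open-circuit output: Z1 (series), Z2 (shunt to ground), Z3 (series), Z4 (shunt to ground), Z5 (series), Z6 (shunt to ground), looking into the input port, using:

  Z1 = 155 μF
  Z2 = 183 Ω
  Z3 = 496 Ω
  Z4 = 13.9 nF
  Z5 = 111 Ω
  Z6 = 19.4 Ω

Step 1 — Angular frequency: ω = 2π·f = 2π·100 = 628.3 rad/s.
Step 2 — Component impedances:
  Z1: Z = 1/(jωC) = -j/(ω·C) = 0 - j10.27 Ω
  Z2: Z = R = 183 Ω
  Z3: Z = R = 496 Ω
  Z4: Z = 1/(jωC) = -j/(ω·C) = 0 - j1.145e+05 Ω
  Z5: Z = R = 111 Ω
  Z6: Z = R = 19.4 Ω
Step 3 — Ladder network (open output): work backward from the far end, alternating series and parallel combinations. Z_in = 141.6 - j10.28 Ω = 142∠-4.1° Ω.

Z = 141.6 - j10.28 Ω = 142∠-4.1° Ω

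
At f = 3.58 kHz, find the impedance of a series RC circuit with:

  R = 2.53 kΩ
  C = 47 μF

Step 1 — Angular frequency: ω = 2π·f = 2π·3580 = 2.249e+04 rad/s.
Step 2 — Component impedances:
  R: Z = R = 2530 Ω
  C: Z = 1/(jωC) = -j/(ω·C) = 0 - j0.9459 Ω
Step 3 — Series combination: Z_total = R + C = 2530 - j0.9459 Ω = 2530∠-0.0° Ω.

Z = 2530 - j0.9459 Ω = 2530∠-0.0° Ω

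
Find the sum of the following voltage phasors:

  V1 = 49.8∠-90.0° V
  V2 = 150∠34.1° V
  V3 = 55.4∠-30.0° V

Step 1 — Convert each phasor to rectangular form:
  V1 = 49.8·(cos(-90.0°) + j·sin(-90.0°)) = 0 - j49.8 V
  V2 = 150·(cos(34.1°) + j·sin(34.1°)) = 124.2 + j84.1 V
  V3 = 55.4·(cos(-30.0°) + j·sin(-30.0°)) = 47.98 - j27.7 V
Step 2 — Sum components: V_total = 172.2 + j6.596 V.
Step 3 — Convert to polar: |V_total| = 172.3 V, ∠V_total = 2.2°.

V_total = 172.3∠2.2° V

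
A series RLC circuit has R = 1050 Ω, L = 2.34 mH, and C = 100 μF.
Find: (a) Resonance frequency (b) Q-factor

Step 1 — Resonance condition Im(Z)=0 gives ω₀ = 1/√(LC).
Step 2 — ω₀ = 1/√(0.00234·0.0001) = 2067 rad/s.
Step 3 — f₀ = ω₀/(2π) = 329 Hz.
Step 4 — Series Q: Q = ω₀L/R = 2067·0.00234/1050 = 0.004607.

(a) f₀ = 329 Hz  (b) Q = 0.004607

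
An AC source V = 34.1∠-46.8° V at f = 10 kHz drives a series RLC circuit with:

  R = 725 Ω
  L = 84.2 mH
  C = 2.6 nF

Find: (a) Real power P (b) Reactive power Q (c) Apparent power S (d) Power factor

Step 1 — Angular frequency: ω = 2π·f = 2π·1e+04 = 6.283e+04 rad/s.
Step 2 — Component impedances:
  R: Z = R = 725 Ω
  L: Z = jωL = j·6.283e+04·0.0842 = 0 + j5290 Ω
  C: Z = 1/(jωC) = -j/(ω·C) = 0 - j6121 Ω
Step 3 — Series combination: Z_total = R + L + C = 725 - j830.9 Ω = 1103∠-48.9° Ω.
Step 4 — Source phasor: V = 34.1∠-46.8° V = 23.34 - j24.86 V.
Step 5 — Current: I = V / Z = 0.0309 + j0.00113 A = 0.03092∠2.1° A.
Step 6 — Complex power: S = V·I* = 0.6933 - j0.7945 VA.
Step 7 — Real power: P = Re(S) = 0.6933 W.
Step 8 — Reactive power: Q = Im(S) = -0.7945 VAR.
Step 9 — Apparent power: |S| = 1.054 VA.
Step 10 — Power factor: PF = P/|S| = 0.6575 (leading).

(a) P = 0.6933 W  (b) Q = -0.7945 VAR  (c) S = 1.054 VA  (d) PF = 0.6575 (leading)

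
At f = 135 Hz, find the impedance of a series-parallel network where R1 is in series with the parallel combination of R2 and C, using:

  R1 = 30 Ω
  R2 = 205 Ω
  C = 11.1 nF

Step 1 — Angular frequency: ω = 2π·f = 2π·135 = 848.2 rad/s.
Step 2 — Component impedances:
  R1: Z = R = 30 Ω
  R2: Z = R = 205 Ω
  C: Z = 1/(jωC) = -j/(ω·C) = 0 - j1.062e+05 Ω
Step 3 — Parallel branch: R2 || C = 1/(1/R2 + 1/C) = 205 - j0.3957 Ω.
Step 4 — Series with R1: Z_total = R1 + (R2 || C) = 235 - j0.3957 Ω = 235∠-0.1° Ω.

Z = 235 - j0.3957 Ω = 235∠-0.1° Ω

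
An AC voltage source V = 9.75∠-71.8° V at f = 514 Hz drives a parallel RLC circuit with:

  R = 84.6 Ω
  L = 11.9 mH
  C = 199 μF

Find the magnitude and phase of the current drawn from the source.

Step 1 — Angular frequency: ω = 2π·f = 2π·514 = 3230 rad/s.
Step 2 — Component impedances:
  R: Z = R = 84.6 Ω
  L: Z = jωL = j·3230·0.0119 = 0 + j38.43 Ω
  C: Z = 1/(jωC) = -j/(ω·C) = 0 - j1.556 Ω
Step 3 — Parallel combination: 1/Z_total = 1/R + 1/L + 1/C; Z_total = 0.03107 - j1.621 Ω = 1.621∠-88.9° Ω.
Step 4 — Source phasor: V = 9.75∠-71.8° V = 3.045 - j9.262 V.
Step 5 — Ohm's law: I = V / Z_total = (3.045 - j9.262) / (0.03107 - j1.621) = 5.748 + j1.768 A.
Step 6 — Convert to polar: |I| = 6.014 A, ∠I = 17.1°.

I = 6.014∠17.1° A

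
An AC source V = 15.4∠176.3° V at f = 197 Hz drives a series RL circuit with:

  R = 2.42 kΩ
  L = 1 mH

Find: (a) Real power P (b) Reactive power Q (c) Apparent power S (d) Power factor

Step 1 — Angular frequency: ω = 2π·f = 2π·197 = 1238 rad/s.
Step 2 — Component impedances:
  R: Z = R = 2420 Ω
  L: Z = jωL = j·1238·0.001 = 0 + j1.238 Ω
Step 3 — Series combination: Z_total = R + L = 2420 + j1.238 Ω = 2420∠0.0° Ω.
Step 4 — Source phasor: V = 15.4∠176.3° V = -15.37 + j0.9938 V.
Step 5 — Current: I = V / Z = -0.00635 + j0.0004139 A = 0.006364∠176.3° A.
Step 6 — Complex power: S = V·I* = 0.098 + j5.013e-05 VA.
Step 7 — Real power: P = Re(S) = 0.098 W.
Step 8 — Reactive power: Q = Im(S) = 5.013e-05 VAR.
Step 9 — Apparent power: |S| = 0.098 VA.
Step 10 — Power factor: PF = P/|S| = 1 (lagging).

(a) P = 0.098 W  (b) Q = 5.013e-05 VAR  (c) S = 0.098 VA  (d) PF = 1 (lagging)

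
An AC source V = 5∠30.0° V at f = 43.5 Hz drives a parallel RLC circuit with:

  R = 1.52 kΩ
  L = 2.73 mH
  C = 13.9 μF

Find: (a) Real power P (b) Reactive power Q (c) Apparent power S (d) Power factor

Step 1 — Angular frequency: ω = 2π·f = 2π·43.5 = 273.3 rad/s.
Step 2 — Component impedances:
  R: Z = R = 1520 Ω
  L: Z = jωL = j·273.3·0.00273 = 0 + j0.7462 Ω
  C: Z = 1/(jωC) = -j/(ω·C) = 0 - j263.2 Ω
Step 3 — Parallel combination: 1/Z_total = 1/R + 1/L + 1/C; Z_total = 0.0003684 + j0.7483 Ω = 0.7483∠90.0° Ω.
Step 4 — Source phasor: V = 5∠30.0° V = 4.33 + j2.5 V.
Step 5 — Current: I = V / Z = 3.344 - j5.785 A = 6.682∠-60.0° A.
Step 6 — Complex power: S = V·I* = 0.01645 + j33.41 VA.
Step 7 — Real power: P = Re(S) = 0.01645 W.
Step 8 — Reactive power: Q = Im(S) = 33.41 VAR.
Step 9 — Apparent power: |S| = 33.41 VA.
Step 10 — Power factor: PF = P/|S| = 0.0004923 (lagging).

(a) P = 0.01645 W  (b) Q = 33.41 VAR  (c) S = 33.41 VA  (d) PF = 0.0004923 (lagging)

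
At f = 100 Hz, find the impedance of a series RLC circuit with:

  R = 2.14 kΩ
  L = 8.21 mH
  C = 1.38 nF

Step 1 — Angular frequency: ω = 2π·f = 2π·100 = 628.3 rad/s.
Step 2 — Component impedances:
  R: Z = R = 2140 Ω
  L: Z = jωL = j·628.3·0.00821 = 0 + j5.158 Ω
  C: Z = 1/(jωC) = -j/(ω·C) = 0 - j1.153e+06 Ω
Step 3 — Series combination: Z_total = R + L + C = 2140 - j1.153e+06 Ω = 1.153e+06∠-89.9° Ω.

Z = 2140 - j1.153e+06 Ω = 1.153e+06∠-89.9° Ω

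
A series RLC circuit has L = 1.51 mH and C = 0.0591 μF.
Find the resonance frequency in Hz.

Step 1 — Resonance condition Im(Z)=0 gives ω₀ = 1/√(LC).
Step 2 — ω₀ = 1/√(0.00151·5.91e-08) = 1.059e+05 rad/s.
Step 3 — f₀ = ω₀/(2π) = 1.685e+04 Hz.

f₀ = 1.685e+04 Hz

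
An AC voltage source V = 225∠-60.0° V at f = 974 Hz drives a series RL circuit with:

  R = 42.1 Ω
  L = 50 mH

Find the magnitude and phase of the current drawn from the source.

Step 1 — Angular frequency: ω = 2π·f = 2π·974 = 6120 rad/s.
Step 2 — Component impedances:
  R: Z = R = 42.1 Ω
  L: Z = jωL = j·6120·0.05 = 0 + j306 Ω
Step 3 — Series combination: Z_total = R + L = 42.1 + j306 Ω = 308.9∠82.2° Ω.
Step 4 — Source phasor: V = 225∠-60.0° V = 112.5 - j194.9 V.
Step 5 — Ohm's law: I = V / Z_total = (112.5 - j194.9) / (42.1 + j306) = -0.5753 - j0.4468 A.
Step 6 — Convert to polar: |I| = 0.7285 A, ∠I = -142.2°.

I = 0.7285∠-142.2° A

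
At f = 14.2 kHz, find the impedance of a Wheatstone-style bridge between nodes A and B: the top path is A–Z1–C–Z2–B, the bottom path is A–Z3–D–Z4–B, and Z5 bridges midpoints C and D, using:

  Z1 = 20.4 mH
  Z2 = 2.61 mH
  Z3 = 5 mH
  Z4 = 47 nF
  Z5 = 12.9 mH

Step 1 — Angular frequency: ω = 2π·f = 2π·1.42e+04 = 8.922e+04 rad/s.
Step 2 — Component impedances:
  Z1: Z = jωL = j·8.922e+04·0.0204 = 0 + j1820 Ω
  Z2: Z = jωL = j·8.922e+04·0.00261 = 0 + j232.9 Ω
  Z3: Z = jωL = j·8.922e+04·0.005 = 0 + j446.1 Ω
  Z4: Z = 1/(jωC) = -j/(ω·C) = 0 - j238.5 Ω
  Z5: Z = jωL = j·8.922e+04·0.0129 = 0 + j1151 Ω
Step 3 — Bridge requires nodal analysis (the Z5 bridge couples midpoints C and D, so the two paths cannot be reduced to a simple series/parallel combination). Setting node B to ground and injecting 1 A at node A, the 3-node admittance system at A, C, D solves to V_A = Z_AB = 0 + j139.1 Ω = 139.1∠90.0° Ω.

Z = 0 + j139.1 Ω = 139.1∠90.0° Ω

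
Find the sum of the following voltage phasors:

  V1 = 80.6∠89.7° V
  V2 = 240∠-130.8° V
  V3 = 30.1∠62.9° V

Step 1 — Convert each phasor to rectangular form:
  V1 = 80.6·(cos(89.7°) + j·sin(89.7°)) = 0.422 + j80.6 V
  V2 = 240·(cos(-130.8°) + j·sin(-130.8°)) = -156.8 - j181.7 V
  V3 = 30.1·(cos(62.9°) + j·sin(62.9°)) = 13.71 + j26.8 V
Step 2 — Sum components: V_total = -142.7 - j74.28 V.
Step 3 — Convert to polar: |V_total| = 160.9 V, ∠V_total = -152.5°.

V_total = 160.9∠-152.5° V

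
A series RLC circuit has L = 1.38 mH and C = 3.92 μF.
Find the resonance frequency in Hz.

Step 1 — Resonance condition Im(Z)=0 gives ω₀ = 1/√(LC).
Step 2 — ω₀ = 1/√(0.00138·3.92e-06) = 1.36e+04 rad/s.
Step 3 — f₀ = ω₀/(2π) = 2164 Hz.

f₀ = 2164 Hz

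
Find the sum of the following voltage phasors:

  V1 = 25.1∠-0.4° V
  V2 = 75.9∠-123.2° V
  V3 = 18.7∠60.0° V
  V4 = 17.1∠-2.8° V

Step 1 — Convert each phasor to rectangular form:
  V1 = 25.1·(cos(-0.4°) + j·sin(-0.4°)) = 25.1 - j0.1752 V
  V2 = 75.9·(cos(-123.2°) + j·sin(-123.2°)) = -41.56 - j63.51 V
  V3 = 18.7·(cos(60.0°) + j·sin(60.0°)) = 9.35 + j16.19 V
  V4 = 17.1·(cos(-2.8°) + j·sin(-2.8°)) = 17.08 - j0.8353 V
Step 2 — Sum components: V_total = 9.969 - j48.33 V.
Step 3 — Convert to polar: |V_total| = 49.34 V, ∠V_total = -78.3°.

V_total = 49.34∠-78.3° V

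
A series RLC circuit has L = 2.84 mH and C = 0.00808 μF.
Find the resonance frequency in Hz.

Step 1 — Resonance condition Im(Z)=0 gives ω₀ = 1/√(LC).
Step 2 — ω₀ = 1/√(0.00284·8.08e-09) = 2.088e+05 rad/s.
Step 3 — f₀ = ω₀/(2π) = 3.322e+04 Hz.

f₀ = 3.322e+04 Hz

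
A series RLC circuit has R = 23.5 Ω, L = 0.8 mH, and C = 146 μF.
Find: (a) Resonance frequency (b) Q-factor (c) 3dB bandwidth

Step 1 — Resonance: ω₀ = 1/√(LC) = 1/√(0.0008·0.000146) = 2926 rad/s.
Step 2 — f₀ = ω₀/(2π) = 465.7 Hz.
Step 3 — Series Q: Q = ω₀L/R = 2926·0.0008/23.5 = 0.09961.
Step 4 — Bandwidth: Δω = ω₀/Q = 2.938e+04 rad/s; BW = Δω/(2π) = 4675 Hz.

(a) f₀ = 465.7 Hz  (b) Q = 0.09961  (c) BW = 4675 Hz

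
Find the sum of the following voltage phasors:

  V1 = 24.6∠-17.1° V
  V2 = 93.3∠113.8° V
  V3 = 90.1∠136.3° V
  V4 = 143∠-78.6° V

Step 1 — Convert each phasor to rectangular form:
  V1 = 24.6·(cos(-17.1°) + j·sin(-17.1°)) = 23.51 - j7.233 V
  V2 = 93.3·(cos(113.8°) + j·sin(113.8°)) = -37.65 + j85.37 V
  V3 = 90.1·(cos(136.3°) + j·sin(136.3°)) = -65.14 + j62.25 V
  V4 = 143·(cos(-78.6°) + j·sin(-78.6°)) = 28.26 - j140.2 V
Step 2 — Sum components: V_total = -51.01 + j0.2021 V.
Step 3 — Convert to polar: |V_total| = 51.01 V, ∠V_total = 179.8°.

V_total = 51.01∠179.8° V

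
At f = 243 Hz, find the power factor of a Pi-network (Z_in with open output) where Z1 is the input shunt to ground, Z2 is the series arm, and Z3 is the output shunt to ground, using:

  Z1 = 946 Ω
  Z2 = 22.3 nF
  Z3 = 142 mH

Step 1 — Angular frequency: ω = 2π·f = 2π·243 = 1527 rad/s.
Step 2 — Component impedances:
  Z1: Z = R = 946 Ω
  Z2: Z = 1/(jωC) = -j/(ω·C) = 0 - j2.937e+04 Ω
  Z3: Z = jωL = j·1527·0.142 = 0 + j216.8 Ω
Step 3 — With open output, the series arm Z2 and the output shunt Z3 appear in series to ground: Z2 + Z3 = 0 - j2.915e+04 Ω.
Step 4 — Parallel with input shunt Z1: Z_in = Z1 || (Z2 + Z3) = 945 - j30.66 Ω = 945.5∠-1.9° Ω.
Step 5 — Power factor: PF = cos(φ) = Re(Z)/|Z| = 945/945.5 = 0.9995.
Step 6 — Type: Im(Z) = -30.66 ⇒ leading (phase φ = -1.9°).

PF = 0.9995 (leading, φ = -1.9°)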